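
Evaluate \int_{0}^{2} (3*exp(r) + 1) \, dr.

-1 + 3*exp(2)

An antiderivative is F(r) = r + 3*exp(r).
Then F(2) - F(0) = (2 + 3*exp(2)) - (3) = -1 + 3*exp(2).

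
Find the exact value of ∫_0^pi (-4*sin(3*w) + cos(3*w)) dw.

-8/3

An antiderivative is F(w) = sin(3*w)/3 + 4*cos(3*w)/3.
Then F(pi) - F(0) = (-4/3) - (4/3) = -8/3.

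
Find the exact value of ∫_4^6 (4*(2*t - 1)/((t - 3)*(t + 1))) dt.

Factor the denominator: t**2 - 2*t - 3 = (t + 1)(t - 3).
Partial fractions: 4*(2*t - 1)/((t - 3)*(t + 1)) = 3/(t + 1) + 5/(t - 3).
An antiderivative is F(t) = 5*log(t - 3) + 3*log(t + 1).
Then F(6) - F(4) = (5*log(3) + 3*log(7)) - (3*log(5)) = -3*log(5) + 5*log(3) + 3*log(7).

-3*log(5) + 5*log(3) + 3*log(7)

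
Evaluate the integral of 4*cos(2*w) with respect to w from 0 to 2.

Let u = 2*w, so du = 2 dw. When w = 0, u = 0; when w = 2, u = 4.
The integral becomes 2·∫ cos(u) du from 0 to 4, with antiderivative 2*sin(u).
Back in w: F(w) = 2*sin(2*w).
Then F(2) - F(0) = (2*sin(4)) - (0) = 2*sin(4).

2*sin(4)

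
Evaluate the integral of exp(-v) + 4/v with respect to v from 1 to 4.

An antiderivative is F(v) = 4*log(v) - exp(-v).
Then F(4) - F(1) = (-exp(-4) + 8*log(2)) - (-exp(-1)) = -exp(-4) + exp(-1) + 8*log(2).

-exp(-4) + exp(-1) + 8*log(2)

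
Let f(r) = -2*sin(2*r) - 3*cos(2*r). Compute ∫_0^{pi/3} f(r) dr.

-3/2 - 3*sqrt(3)/4

An antiderivative is F(r) = -3*sin(2*r)/2 + cos(2*r).
Then F(pi/3) - F(0) = (-3*sqrt(3)/4 - 1/2) - (1) = -3/2 - 3*sqrt(3)/4.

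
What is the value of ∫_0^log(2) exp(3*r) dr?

Let u = exp(r), so du = exp(r) dr. When r = 0, u = 1; when r = log(2), u = 2.
The integral becomes ∫ u**2 du from 1 to 2, with antiderivative u**3/3.
Back in r: F(r) = exp(3*r)/3.
Then F(log(2)) - F(0) = (8/3) - (1/3) = 7/3.

7/3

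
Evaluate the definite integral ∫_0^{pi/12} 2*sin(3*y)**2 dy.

-1/6 + pi/12

Use the identity sin^2(3*y) = (1 - cos(6*y))/2.
An antiderivative is F(y) = y - sin(6*y)/6.
Then F(pi/12) - F(0) = (-1/6 + pi/12) - (0) = -1/6 + pi/12.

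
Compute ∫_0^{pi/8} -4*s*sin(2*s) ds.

sqrt(2)*(-4 + pi)/8

Integrate by parts once (u = s, dv = -4*sin(2*s) ds).
An antiderivative is F(s) = 2*s*cos(2*s) - sin(2*s).
Then F(pi/8) - F(0) = (sqrt(2)*(-4 + pi)/8) - (0) = sqrt(2)*(-4 + pi)/8.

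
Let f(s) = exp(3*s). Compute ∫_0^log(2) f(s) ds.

Let u = exp(s), so du = exp(s) ds. When s = 0, u = 1; when s = log(2), u = 2.
The integral becomes ∫ u**2 du from 1 to 2, with antiderivative u**3/3.
Back in s: F(s) = exp(3*s)/3.
Then F(log(2)) - F(0) = (8/3) - (1/3) = 7/3.

7/3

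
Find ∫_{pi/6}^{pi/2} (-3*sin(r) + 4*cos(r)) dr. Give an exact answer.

An antiderivative is F(r) = 4*sin(r) + 3*cos(r).
Then F(pi/2) - F(pi/6) = (4) - (2 + 3*sqrt(3)/2) = 2 - 3*sqrt(3)/2.

2 - 3*sqrt(3)/2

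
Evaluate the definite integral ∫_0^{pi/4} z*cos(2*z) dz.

Integrate by parts once (u = z, dv = cos(2*z) dz).
An antiderivative is F(z) = z*sin(2*z)/2 + cos(2*z)/4.
Then F(pi/4) - F(0) = (pi/8) - (1/4) = -1/4 + pi/8.

-1/4 + pi/8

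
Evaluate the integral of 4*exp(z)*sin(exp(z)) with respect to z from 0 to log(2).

-4*cos(2) + 4*cos(1)

Let u = exp(z), so du = exp(z) dz. When z = 0, u = 1; when z = log(2), u = 2.
The integral becomes 4·∫ sin(u) du from 1 to 2, with antiderivative -4*cos(u).
Back in z: F(z) = -4*cos(exp(z)).
Then F(log(2)) - F(0) = (-4*cos(2)) - (-4*cos(1)) = -4*cos(2) + 4*cos(1).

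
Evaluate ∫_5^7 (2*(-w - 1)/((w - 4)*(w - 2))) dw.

Factor the denominator: w**2 - 6*w + 8 = (w - 2)(w - 4).
Partial fractions: 2*(-w - 1)/((w - 4)*(w - 2)) = 3/(w - 2) - 5/(w - 4).
An antiderivative is F(w) = -5*log(w - 4) + 3*log(w - 2).
Then F(7) - F(5) = (-5*log(3) + 3*log(5)) - (log(27)) = -8*log(3) + 3*log(5).

-8*log(3) + 3*log(5)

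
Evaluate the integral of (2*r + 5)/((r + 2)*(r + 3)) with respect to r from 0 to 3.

Factor the denominator: r**2 + 5*r + 6 = (r + 3)(r + 2).
Partial fractions: (2*r + 5)/((r + 2)*(r + 3)) = 1/(r + 3) + 1/(r + 2).
An antiderivative is F(r) = log(r + 2) + log(r + 3).
Then F(3) - F(0) = (log(30)) - (log(6)) = log(5).

log(5)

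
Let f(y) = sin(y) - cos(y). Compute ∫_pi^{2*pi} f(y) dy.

-2

An antiderivative is F(y) = -sin(y) - cos(y).
Then F(2*pi) - F(pi) = (-1) - (1) = -2.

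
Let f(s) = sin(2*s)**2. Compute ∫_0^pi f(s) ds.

Use the identity sin^2(2*s) = (1 - cos(4*s))/2.
An antiderivative is F(s) = s/2 - sin(4*s)/8.
Then F(pi) - F(0) = (pi/2) - (0) = pi/2.

pi/2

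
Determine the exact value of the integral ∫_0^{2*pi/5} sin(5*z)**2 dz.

pi/5

Use the identity sin^2(5*z) = (1 - cos(10*z))/2.
An antiderivative is F(z) = z/2 - sin(10*z)/20.
Then F(2*pi/5) - F(0) = (pi/5) - (0) = pi/5.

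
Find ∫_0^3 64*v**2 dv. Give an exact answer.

576

Let u = 4*v, so du = 4 dv. When v = 0, u = 0; when v = 3, u = 12.
The integral becomes ∫ u**2 du from 0 to 12, with antiderivative u**3/3.
Back in v: F(v) = 64*v**3/3.
Then F(3) - F(0) = (576) - (0) = 576.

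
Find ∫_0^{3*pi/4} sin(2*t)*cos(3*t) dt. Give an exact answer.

Use the identity sin(2*t)cos(3*t) = [sin(5*t) + sin(-t)]/2.
An antiderivative is F(t) = cos(t)/2 - cos(5*t)/10.
Then F(3*pi/4) - F(0) = (-3*sqrt(2)/10) - (2/5) = -3*sqrt(2)/10 - 2/5.

-3*sqrt(2)/10 - 2/5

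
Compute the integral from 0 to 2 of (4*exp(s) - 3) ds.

An antiderivative is F(s) = -3*s + 4*exp(s).
Then F(2) - F(0) = (-6 + 4*exp(2)) - (4) = -10 + 4*exp(2).

-10 + 4*exp(2)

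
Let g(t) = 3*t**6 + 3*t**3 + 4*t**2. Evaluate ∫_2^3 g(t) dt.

By the power rule, an antiderivative is F(t) = 3*t**7/7 + 3*t**4/4 + 4*t**3/3.
Then F(3) - F(2) = (28953/28) - (1628/21) = 80347/84.

80347/84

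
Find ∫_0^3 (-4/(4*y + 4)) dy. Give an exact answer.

An antiderivative is F(y) = -log(4*y + 4).
Then F(3) - F(0) = (-log(16)) - (-log(4)) = -log(4).

-log(4)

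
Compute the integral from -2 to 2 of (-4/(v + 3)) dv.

An antiderivative is F(v) = -4*log(v + 3).
Then F(2) - F(-2) = (-4*log(5)) - (0) = -4*log(5).

-4*log(5)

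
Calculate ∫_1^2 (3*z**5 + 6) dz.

75/2

By the power rule, an antiderivative is F(z) = z**6/2 + 6*z.
Then F(2) - F(1) = (44) - (13/2) = 75/2.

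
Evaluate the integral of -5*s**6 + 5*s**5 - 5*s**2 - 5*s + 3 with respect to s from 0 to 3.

-7092/7

By the power rule, an antiderivative is F(s) = -5*s**7/7 + 5*s**6/6 - 5*s**3/3 - 5*s**2/2 + 3*s.
Then F(3) - F(0) = (-7092/7) - (0) = -7092/7.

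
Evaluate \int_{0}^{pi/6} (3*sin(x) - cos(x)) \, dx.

5/2 - 3*sqrt(3)/2

An antiderivative is F(x) = -sin(x) - 3*cos(x).
Then F(pi/6) - F(0) = (-3*sqrt(3)/2 - 1/2) - (-3) = 5/2 - 3*sqrt(3)/2.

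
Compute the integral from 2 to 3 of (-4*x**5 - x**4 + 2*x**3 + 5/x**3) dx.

By the power rule, an antiderivative is F(x) = -2*x**6/3 - x**5/5 + x**4/2 - 5/(2*x**2).
Then F(3) - F(2) = (-22247/45) - (-5003/120) = -162967/360.

-162967/360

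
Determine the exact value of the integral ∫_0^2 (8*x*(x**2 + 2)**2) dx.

832/3

Let u = x**2 + 2, so du = 2*x dx. When x = 0, u = 2; when x = 2, u = 6.
The integral becomes 4·∫ u**2 du from 2 to 6, with antiderivative 4*u**3/3.
Back in x: F(x) = 4*(x**2 + 2)**3/3.
Then F(2) - F(0) = (288) - (32/3) = 832/3.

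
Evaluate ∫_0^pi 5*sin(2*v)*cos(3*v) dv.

Use the identity sin(2*v)cos(3*v) = [sin(5*v) + sin(-v)]/2.
An antiderivative is F(v) = 5*cos(v)/2 - cos(5*v)/2.
Then F(pi) - F(0) = (-2) - (2) = -4.

-4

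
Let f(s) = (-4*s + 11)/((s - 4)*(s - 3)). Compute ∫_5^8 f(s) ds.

Factor the denominator: s**2 - 7*s + 12 = (s - 3)(s - 4).
Partial fractions: (-4*s + 11)/((s - 4)*(s - 3)) = 1/(s - 3) - 5/(s - 4).
An antiderivative is F(s) = -5*log(s - 4) + log(s - 3).
Then F(8) - F(5) = (-10*log(2) + log(5)) - (log(2)) = -11*log(2) + log(5).

-11*log(2) + log(5)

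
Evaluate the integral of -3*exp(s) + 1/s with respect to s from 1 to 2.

-3*exp(2) + log(2) + 3*exp(1)

An antiderivative is F(s) = -3*exp(s) + log(s).
Then F(2) - F(1) = (-3*exp(2) + log(2)) - (-3*exp(1)) = -3*exp(2) + log(2) + 3*exp(1).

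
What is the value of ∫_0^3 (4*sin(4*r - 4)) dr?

cos(4) - cos(8)

Let u = 4*r - 4, so du = 4 dr. When r = 0, u = -4; when r = 3, u = 8.
The integral becomes ∫ sin(u) du from -4 to 8, with antiderivative -cos(u).
Back in r: F(r) = -cos(4*r - 4).
Then F(3) - F(0) = (-cos(8)) - (-cos(4)) = cos(4) - cos(8).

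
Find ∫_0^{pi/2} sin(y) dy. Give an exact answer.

An antiderivative is F(y) = -cos(y).
Then F(pi/2) - F(0) = (0) - (-1) = 1.

1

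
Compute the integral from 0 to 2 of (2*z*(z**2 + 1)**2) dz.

Let u = z**2 + 1, so du = 2*z dz. When z = 0, u = 1; when z = 2, u = 5.
The integral becomes ∫ u**2 du from 1 to 5, with antiderivative u**3/3.
Back in z: F(z) = (z**2 + 1)**3/3.
Then F(2) - F(0) = (125/3) - (1/3) = 124/3.

124/3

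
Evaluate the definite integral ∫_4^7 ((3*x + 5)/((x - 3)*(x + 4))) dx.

log(22)

Factor the denominator: x**2 + x - 12 = (x + 4)(x - 3).
Partial fractions: (3*x + 5)/((x - 3)*(x + 4)) = 1/(x + 4) + 2/(x - 3).
An antiderivative is F(x) = 2*log(x - 3) + log(x + 4).
Then F(7) - F(4) = (log(11) + 4*log(2)) - (log(8)) = log(22).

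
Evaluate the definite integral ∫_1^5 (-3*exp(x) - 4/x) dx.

An antiderivative is F(x) = -3*exp(x) - 4*log(x).
Then F(5) - F(1) = (-3*exp(5) - 4*log(5)) - (-3*exp(1)) = -3*exp(5) - 4*log(5) + 3*exp(1).

-3*exp(5) - 4*log(5) + 3*exp(1)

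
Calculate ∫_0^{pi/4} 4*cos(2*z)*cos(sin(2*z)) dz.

Let u = sin(2*z), so du = 2*cos(2*z) dz. When z = 0, u = 0; when z = pi/4, u = 1.
The integral becomes 2·∫ cos(u) du from 0 to 1, with antiderivative 2*sin(u).
Back in z: F(z) = 2*sin(sin(2*z)).
Then F(pi/4) - F(0) = (2*sin(1)) - (0) = 2*sin(1).

2*sin(1)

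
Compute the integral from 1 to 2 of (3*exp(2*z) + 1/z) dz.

-3*exp(2)/2 + log(2) + 3*exp(4)/2

An antiderivative is F(z) = 3*exp(2*z)/2 + log(z).
Then F(2) - F(1) = (log(2) + 3*exp(4)/2) - (3*exp(2)/2) = -3*exp(2)/2 + log(2) + 3*exp(4)/2.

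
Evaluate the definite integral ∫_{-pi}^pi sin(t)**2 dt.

pi

Use the identity sin^2(t) = (1 - cos(2*t))/2.
An antiderivative is F(t) = t/2 - sin(2*t)/4.
Then F(pi) - F(-pi) = (pi/2) - (-pi/2) = pi.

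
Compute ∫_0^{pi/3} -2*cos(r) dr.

An antiderivative is F(r) = -2*sin(r).
Then F(pi/3) - F(0) = (-sqrt(3)) - (0) = -sqrt(3).

-sqrt(3)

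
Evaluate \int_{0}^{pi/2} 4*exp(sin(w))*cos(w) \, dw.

-4 + 4*E

Let u = sin(w), so du = cos(w) dw. When w = 0, u = 0; when w = pi/2, u = 1.
The integral becomes 4·∫ exp(u) du from 0 to 1, with antiderivative 4*exp(u).
Back in w: F(w) = 4*exp(sin(w)).
Then F(pi/2) - F(0) = (4*E) - (4) = -4 + 4*E.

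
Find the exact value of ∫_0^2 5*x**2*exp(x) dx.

Integrate by parts twice (u = x^2, dv = 5*exp(x) dx).
An antiderivative is F(x) = (5*x**2 - 10*x + 10)*exp(x).
Then F(2) - F(0) = (10*exp(2)) - (10) = -10 + 10*exp(2).

-10 + 10*exp(2)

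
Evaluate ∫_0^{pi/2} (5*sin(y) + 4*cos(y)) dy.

An antiderivative is F(y) = 4*sin(y) - 5*cos(y).
Then F(pi/2) - F(0) = (4) - (-5) = 9.

9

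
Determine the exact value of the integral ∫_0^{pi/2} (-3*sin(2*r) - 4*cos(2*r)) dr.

An antiderivative is F(r) = -2*sin(2*r) + 3*cos(2*r)/2.
Then F(pi/2) - F(0) = (-3/2) - (3/2) = -3.

-3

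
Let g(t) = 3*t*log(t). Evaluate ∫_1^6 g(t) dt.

-105/4 + 54*log(2) + 54*log(3)

Integrate by parts once (u = ln t, dv = 3*t dt).
An antiderivative is F(t) = 3*t**2*(2*log(t) - 1)/4.
Then F(6) - F(1) = (-27 + 54*log(2) + 54*log(3)) - (-3/4) = -105/4 + 54*log(2) + 54*log(3).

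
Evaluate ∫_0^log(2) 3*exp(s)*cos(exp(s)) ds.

Let u = exp(s), so du = exp(s) ds. When s = 0, u = 1; when s = log(2), u = 2.
The integral becomes 3·∫ cos(u) du from 1 to 2, with antiderivative 3*sin(u).
Back in s: F(s) = 3*sin(exp(s)).
Then F(log(2)) - F(0) = (3*sin(2)) - (3*sin(1)) = -3*sin(1) + 3*sin(2).

-3*sin(1) + 3*sin(2)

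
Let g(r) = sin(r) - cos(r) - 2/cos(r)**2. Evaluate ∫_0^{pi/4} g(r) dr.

An antiderivative is F(r) = -sin(r) - cos(r) - 2*tan(r).
Then F(pi/4) - F(0) = (-2 - sqrt(2)) - (-1) = -sqrt(2) - 1.

-sqrt(2) - 1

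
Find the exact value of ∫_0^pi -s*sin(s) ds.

-pi

Integrate by parts once (u = s, dv = -sin(s) ds).
An antiderivative is F(s) = s*cos(s) - sin(s).
Then F(pi) - F(0) = (-pi) - (0) = -pi.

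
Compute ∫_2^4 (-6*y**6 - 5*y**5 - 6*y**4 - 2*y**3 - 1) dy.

By the power rule, an antiderivative is F(y) = -6*y**7/7 - 5*y**6/6 - 6*y**5/5 - y**4/2 - y.
Then F(4) - F(2) = (-1975844/105) - (-22202/105) = -651214/35.

-651214/35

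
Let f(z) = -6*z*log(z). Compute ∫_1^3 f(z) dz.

Integrate by parts once (u = ln z, dv = -6*z dz).
An antiderivative is F(z) = -3*z**2*(2*log(z) - 1)/2.
Then F(3) - F(1) = (27/2 - 27*log(3)) - (3/2) = 12 - 27*log(3).

12 - 27*log(3)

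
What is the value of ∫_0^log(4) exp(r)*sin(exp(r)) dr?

Let u = exp(r), so du = exp(r) dr. When r = 0, u = 1; when r = log(4), u = 4.
The integral becomes ∫ sin(u) du from 1 to 4, with antiderivative -cos(u).
Back in r: F(r) = -cos(exp(r)).
Then F(log(4)) - F(0) = (-cos(4)) - (-cos(1)) = cos(1) - cos(4).

cos(1) - cos(4)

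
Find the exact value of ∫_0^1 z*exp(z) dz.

1

Integrate by parts once (u = z, dv = exp(z) dz).
An antiderivative is F(z) = (z - 1)*exp(z).
Then F(1) - F(0) = (0) - (-1) = 1.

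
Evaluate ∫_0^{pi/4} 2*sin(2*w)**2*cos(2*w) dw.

1/3

Let u = sin(2*w), so du = 2*cos(2*w) dw. When w = 0, u = 0; when w = pi/4, u = 1.
The integral becomes ∫ u**2 du from 0 to 1, with antiderivative u**3/3.
Back in w: F(w) = sin(2*w)**3/3.
Then F(pi/4) - F(0) = (1/3) - (0) = 1/3.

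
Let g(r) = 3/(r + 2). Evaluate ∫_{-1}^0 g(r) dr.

log(8)

An antiderivative is F(r) = 3*log(r + 2).
Then F(0) - F(-1) = (log(8)) - (0) = log(8).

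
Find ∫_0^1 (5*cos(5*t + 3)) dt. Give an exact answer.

Let u = 5*t + 3, so du = 5 dt. When t = 0, u = 3; when t = 1, u = 8.
The integral becomes ∫ cos(u) du from 3 to 8, with antiderivative sin(u).
Back in t: F(t) = sin(5*t + 3).
Then F(1) - F(0) = (sin(8)) - (sin(3)) = -sin(3) + sin(8).

-sin(3) + sin(8)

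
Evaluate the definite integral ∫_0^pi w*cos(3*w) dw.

Integrate by parts once (u = w, dv = cos(3*w) dw).
An antiderivative is F(w) = w*sin(3*w)/3 + cos(3*w)/9.
Then F(pi) - F(0) = (-1/9) - (1/9) = -2/9.

-2/9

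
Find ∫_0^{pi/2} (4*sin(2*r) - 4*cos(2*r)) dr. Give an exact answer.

4

An antiderivative is F(r) = -2*sin(2*r) - 2*cos(2*r).
Then F(pi/2) - F(0) = (2) - (-2) = 4.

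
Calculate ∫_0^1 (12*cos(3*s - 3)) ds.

Let u = 3*s - 3, so du = 3 ds. When s = 0, u = -3; when s = 1, u = 0.
The integral becomes 4·∫ cos(u) du from -3 to 0, with antiderivative 4*sin(u).
Back in s: F(s) = 4*sin(3*s - 3).
Then F(1) - F(0) = (0) - (-4*sin(3)) = 4*sin(3).

4*sin(3)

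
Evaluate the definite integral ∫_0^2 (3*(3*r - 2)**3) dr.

60

Let u = 3*r - 2, so du = 3 dr. When r = 0, u = -2; when r = 2, u = 4.
The integral becomes ∫ u**3 du from -2 to 4, with antiderivative u**4/4.
Back in r: F(r) = (3*r - 2)**4/4.
Then F(2) - F(0) = (64) - (4) = 60.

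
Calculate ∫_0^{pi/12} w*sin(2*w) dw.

Integrate by parts once (u = w, dv = sin(2*w) dw).
An antiderivative is F(w) = -w*cos(2*w)/2 + sin(2*w)/4.
Then F(pi/12) - F(0) = (-sqrt(3)*pi/48 + 1/8) - (0) = -sqrt(3)*pi/48 + 1/8.

-sqrt(3)*pi/48 + 1/8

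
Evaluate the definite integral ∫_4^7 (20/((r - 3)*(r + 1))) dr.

Factor the denominator: r**2 - 2*r - 3 = (r + 1)(r - 3).
Partial fractions: 20/((r - 3)*(r + 1)) = -5/(r + 1) + 5/(r - 3).
An antiderivative is F(r) = 5*log(r - 3) - 5*log(r + 1).
Then F(7) - F(4) = (-log(32)) - (-5*log(5)) = -5*log(2) + 5*log(5).

-5*log(2) + 5*log(5)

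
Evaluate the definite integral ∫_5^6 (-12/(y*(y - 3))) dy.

Factor the denominator: y**2 - 3*y = y(y - 3).
Partial fractions: -12/(y*(y - 3)) = 4/y - 4/(y - 3).
An antiderivative is F(y) = 4*log(y) - 4*log(y - 3).
Then F(6) - F(5) = (log(16)) - (-4*log(2) + 4*log(5)) = -4*log(5) + 8*log(2).

-4*log(5) + 8*log(2)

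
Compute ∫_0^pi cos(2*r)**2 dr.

pi/2

Use the identity cos^2(2*r) = (1 + cos(4*r))/2.
An antiderivative is F(r) = r/2 + sin(4*r)/8.
Then F(pi) - F(0) = (pi/2) - (0) = pi/2.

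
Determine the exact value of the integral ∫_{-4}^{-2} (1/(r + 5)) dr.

An antiderivative is F(r) = log(r + 5).
Then F(-2) - F(-4) = (log(3)) - (0) = log(3).

log(3)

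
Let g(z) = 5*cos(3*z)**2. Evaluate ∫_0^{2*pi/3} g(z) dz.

Use the identity cos^2(3*z) = (1 + cos(6*z))/2.
An antiderivative is F(z) = 5*z/2 + 5*sin(6*z)/12.
Then F(2*pi/3) - F(0) = (5*pi/3) - (0) = 5*pi/3.

5*pi/3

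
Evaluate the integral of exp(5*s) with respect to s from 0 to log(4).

1023/5

Let u = exp(s), so du = exp(s) ds. When s = 0, u = 1; when s = log(4), u = 4.
The integral becomes ∫ u**4 du from 1 to 4, with antiderivative u**5/5.
Back in s: F(s) = exp(5*s)/5.
Then F(log(4)) - F(0) = (1024/5) - (1/5) = 1023/5.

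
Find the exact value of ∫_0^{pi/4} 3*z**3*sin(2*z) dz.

-9/8 + 9*pi**2/64

Integrate by parts 3 times (u = z^3, dv = 3*sin(2*z) dz).
An antiderivative is F(z) = -3*z**3*cos(2*z)/2 + 9*z**2*sin(2*z)/4 + 9*z*cos(2*z)/4 - 9*sin(2*z)/8.
Then F(pi/4) - F(0) = (-9/8 + 9*pi**2/64) - (0) = -9/8 + 9*pi**2/64.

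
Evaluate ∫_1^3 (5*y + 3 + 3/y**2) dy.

By the power rule, an antiderivative is F(y) = 5*y**2/2 + 3*y - 3/y.
Then F(3) - F(1) = (61/2) - (5/2) = 28.

28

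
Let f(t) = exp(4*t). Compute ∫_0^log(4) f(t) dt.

255/4

Let u = exp(t), so du = exp(t) dt. When t = 0, u = 1; when t = log(4), u = 4.
The integral becomes ∫ u**3 du from 1 to 4, with antiderivative u**4/4.
Back in t: F(t) = exp(4*t)/4.
Then F(log(4)) - F(0) = (64) - (1/4) = 255/4.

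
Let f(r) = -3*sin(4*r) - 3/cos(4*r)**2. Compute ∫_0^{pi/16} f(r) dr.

An antiderivative is F(r) = 3*cos(4*r)/4 - 3*tan(4*r)/4.
Then F(pi/16) - F(0) = (-3/4 + 3*sqrt(2)/8) - (3/4) = -3/2 + 3*sqrt(2)/8.

-3/2 + 3*sqrt(2)/8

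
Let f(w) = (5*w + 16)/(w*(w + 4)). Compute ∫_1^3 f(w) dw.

-log(5) + log(7) + 4*log(3)

Factor the denominator: w**2 + 4*w = (w + 4)w.
Partial fractions: (5*w + 16)/(w*(w + 4)) = 1/(w + 4) + 4/w.
An antiderivative is F(w) = 4*log(w) + log(w + 4).
Then F(3) - F(1) = (log(7) + 4*log(3)) - (log(5)) = -log(5) + log(7) + 4*log(3).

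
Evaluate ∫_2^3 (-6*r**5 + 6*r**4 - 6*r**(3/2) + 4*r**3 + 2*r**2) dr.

By the power rule, an antiderivative is F(r) = -r**6 - 12*r**(5/2)/5 + 6*r**5/5 + r**4 + 2*r**3/3.
Then F(3) - F(2) = (-1692/5 - 108*sqrt(3)/5) - (-48*sqrt(2)/5 - 64/15) = -5012/15 - 108*sqrt(3)/5 + 48*sqrt(2)/5.

-5012/15 - 108*sqrt(3)/5 + 48*sqrt(2)/5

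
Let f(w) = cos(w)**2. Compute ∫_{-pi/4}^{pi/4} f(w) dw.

1/2 + pi/4

Use the identity cos^2(w) = (1 + cos(2*w))/2.
An antiderivative is F(w) = w/2 + sin(2*w)/4.
Then F(pi/4) - F(-pi/4) = (1/4 + pi/8) - (-pi/8 - 1/4) = 1/2 + pi/4.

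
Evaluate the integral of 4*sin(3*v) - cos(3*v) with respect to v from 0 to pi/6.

1

An antiderivative is F(v) = -sin(3*v)/3 - 4*cos(3*v)/3.
Then F(pi/6) - F(0) = (-1/3) - (-4/3) = 1.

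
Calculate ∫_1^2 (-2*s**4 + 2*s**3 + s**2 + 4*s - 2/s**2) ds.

73/30

By the power rule, an antiderivative is F(s) = -2*s**5/5 + s**4/2 + s**3/3 + 2*s**2 + 2/s.
Then F(2) - F(1) = (103/15) - (133/30) = 73/30.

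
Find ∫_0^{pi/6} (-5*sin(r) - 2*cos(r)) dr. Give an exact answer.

An antiderivative is F(r) = -2*sin(r) + 5*cos(r).
Then F(pi/6) - F(0) = (-1 + 5*sqrt(3)/2) - (5) = -6 + 5*sqrt(3)/2.

-6 + 5*sqrt(3)/2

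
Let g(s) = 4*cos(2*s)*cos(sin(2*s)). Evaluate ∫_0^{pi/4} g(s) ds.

Let u = sin(2*s), so du = 2*cos(2*s) ds. When s = 0, u = 0; when s = pi/4, u = 1.
The integral becomes 2·∫ cos(u) du from 0 to 1, with antiderivative 2*sin(u).
Back in s: F(s) = 2*sin(sin(2*s)).
Then F(pi/4) - F(0) = (2*sin(1)) - (0) = 2*sin(1).

2*sin(1)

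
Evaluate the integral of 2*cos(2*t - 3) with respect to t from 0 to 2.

sin(3) + sin(1)

Let u = 2*t - 3, so du = 2 dt. When t = 0, u = -3; when t = 2, u = 1.
The integral becomes ∫ cos(u) du from -3 to 1, with antiderivative sin(u).
Back in t: F(t) = sin(2*t - 3).
Then F(2) - F(0) = (sin(1)) - (-sin(3)) = sin(3) + sin(1).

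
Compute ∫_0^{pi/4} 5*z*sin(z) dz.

5*sqrt(2)*(4 - pi)/8

Integrate by parts once (u = z, dv = 5*sin(z) dz).
An antiderivative is F(z) = -5*z*cos(z) + 5*sin(z).
Then F(pi/4) - F(0) = (5*sqrt(2)*(4 - pi)/8) - (0) = 5*sqrt(2)*(4 - pi)/8.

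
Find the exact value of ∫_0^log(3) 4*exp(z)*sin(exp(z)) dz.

4*cos(1) - 4*cos(3)

Let u = exp(z), so du = exp(z) dz. When z = 0, u = 1; when z = log(3), u = 3.
The integral becomes 4·∫ sin(u) du from 1 to 3, with antiderivative -4*cos(u).
Back in z: F(z) = -4*cos(exp(z)).
Then F(log(3)) - F(0) = (-4*cos(3)) - (-4*cos(1)) = 4*cos(1) - 4*cos(3).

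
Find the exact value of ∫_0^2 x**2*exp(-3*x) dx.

Integrate by parts twice (u = x^2, dv = exp(-3*x) dx).
An antiderivative is F(x) = (-9*x**2 - 6*x - 2)*exp(-3*x)/27.
Then F(2) - F(0) = (-50*exp(-6)/27) - (-2/27) = 2/27 - 50*exp(-6)/27.

2/27 - 50*exp(-6)/27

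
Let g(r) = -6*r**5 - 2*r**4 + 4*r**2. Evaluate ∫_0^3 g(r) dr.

-3951/5

By the power rule, an antiderivative is F(r) = -r**6 - 2*r**5/5 + 4*r**3/3.
Then F(3) - F(0) = (-3951/5) - (0) = -3951/5.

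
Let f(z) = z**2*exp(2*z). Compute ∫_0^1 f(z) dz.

Integrate by parts twice (u = z^2, dv = exp(2*z) dz).
An antiderivative is F(z) = (2*z**2 - 2*z + 1)*exp(2*z)/4.
Then F(1) - F(0) = (exp(2)/4) - (1/4) = -1/4 + exp(2)/4.

-1/4 + exp(2)/4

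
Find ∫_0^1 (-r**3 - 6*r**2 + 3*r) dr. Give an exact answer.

By the power rule, an antiderivative is F(r) = -r**4/4 - 2*r**3 + 3*r**2/2.
Then F(1) - F(0) = (-3/4) - (0) = -3/4.

-3/4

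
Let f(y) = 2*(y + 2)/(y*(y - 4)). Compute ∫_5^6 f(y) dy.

Factor the denominator: y**2 - 4*y = y(y - 4).
Partial fractions: 2*(y + 2)/(y*(y - 4)) = -1/y + 3/(y - 4).
An antiderivative is F(y) = -log(y) + 3*log(y - 4).
Then F(6) - F(5) = (log(4/3)) - (-log(5)) = log(20/3).

log(20/3)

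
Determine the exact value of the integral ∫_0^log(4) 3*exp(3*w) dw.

Let u = exp(w), so du = exp(w) dw. When w = 0, u = 1; when w = log(4), u = 4.
The integral becomes 3·∫ u**2 du from 1 to 4, with antiderivative u**3.
Back in w: F(w) = exp(3*w).
Then F(log(4)) - F(0) = (64) - (1) = 63.

63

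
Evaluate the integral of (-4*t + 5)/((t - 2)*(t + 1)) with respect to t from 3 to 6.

-3*log(7) + 4*log(2)

Factor the denominator: t**2 - t - 2 = (t + 1)(t - 2).
Partial fractions: (-4*t + 5)/((t - 2)*(t + 1)) = -3/(t + 1) - 1/(t - 2).
An antiderivative is F(t) = -log(t - 2) - 3*log(t + 1).
Then F(6) - F(3) = (-3*log(7) - 2*log(2)) - (-log(64)) = -3*log(7) + 4*log(2).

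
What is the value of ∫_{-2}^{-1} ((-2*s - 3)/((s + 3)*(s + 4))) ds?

-5*log(3) + 8*log(2)

Factor the denominator: s**2 + 7*s + 12 = (s + 4)(s + 3).
Partial fractions: (-2*s - 3)/((s + 3)*(s + 4)) = -5/(s + 4) + 3/(s + 3).
An antiderivative is F(s) = 3*log(s + 3) - 5*log(s + 4).
Then F(-1) - F(-2) = (-5*log(3) + 3*log(2)) - (-log(32)) = -5*log(3) + 8*log(2).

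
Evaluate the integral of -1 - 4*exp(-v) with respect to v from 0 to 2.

-6 + 4*exp(-2)

An antiderivative is F(v) = -v + 4*exp(-v).
Then F(2) - F(0) = (-2 + 4*exp(-2)) - (4) = -6 + 4*exp(-2).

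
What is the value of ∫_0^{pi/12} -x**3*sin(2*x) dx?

Integrate by parts 3 times (u = x^3, dv = -sin(2*x) dx).
An antiderivative is F(x) = x**3*cos(2*x)/2 - 3*x**2*sin(2*x)/4 - 3*x*cos(2*x)/4 + 3*sin(2*x)/8.
Then F(pi/12) - F(0) = (-sqrt(3)*pi/32 - pi**2/384 + sqrt(3)*pi**3/6912 + 3/16) - (0) = -sqrt(3)*pi/32 - pi**2/384 + sqrt(3)*pi**3/6912 + 3/16.

-sqrt(3)*pi/32 - pi**2/384 + sqrt(3)*pi**3/6912 + 3/16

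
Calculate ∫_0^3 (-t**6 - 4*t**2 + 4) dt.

-2355/7

By the power rule, an antiderivative is F(t) = -t**7/7 - 4*t**3/3 + 4*t.
Then F(3) - F(0) = (-2355/7) - (0) = -2355/7.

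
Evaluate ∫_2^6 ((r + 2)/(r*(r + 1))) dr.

log(27/7)

Factor the denominator: r**2 + r = (r + 1)r.
Partial fractions: (r + 2)/(r*(r + 1)) = -1/(r + 1) + 2/r.
An antiderivative is F(r) = 2*log(r) - log(r + 1).
Then F(6) - F(2) = (log(36/7)) - (log(4/3)) = log(27/7).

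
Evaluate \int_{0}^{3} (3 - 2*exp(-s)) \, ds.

2*exp(-3) + 7

An antiderivative is F(s) = 3*s + 2*exp(-s).
Then F(3) - F(0) = (2*exp(-3) + 9) - (2) = 2*exp(-3) + 7.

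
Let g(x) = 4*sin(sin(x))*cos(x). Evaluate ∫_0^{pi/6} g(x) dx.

4 - 4*cos(1/2)

Let u = sin(x), so du = cos(x) dx. When x = 0, u = 0; when x = pi/6, u = 1/2.
The integral becomes 4·∫ sin(u) du from 0 to 1/2, with antiderivative -4*cos(u).
Back in x: F(x) = -4*cos(sin(x)).
Then F(pi/6) - F(0) = (-4*cos(1/2)) - (-4) = 4 - 4*cos(1/2).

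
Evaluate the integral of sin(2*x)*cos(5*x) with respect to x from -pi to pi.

Use the identity sin(2*x)cos(5*x) = [sin(7*x) + sin(-3*x)]/2.
An antiderivative is F(x) = cos(3*x)/6 - cos(7*x)/14.
Then F(pi) - F(-pi) = (-2/21) - (-2/21) = 0.

0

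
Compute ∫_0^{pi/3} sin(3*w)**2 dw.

Use the identity sin^2(3*w) = (1 - cos(6*w))/2.
An antiderivative is F(w) = w/2 - sin(6*w)/12.
Then F(pi/3) - F(0) = (pi/6) - (0) = pi/6.

pi/6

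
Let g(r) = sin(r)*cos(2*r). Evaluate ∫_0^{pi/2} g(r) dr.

-1/3

Use the identity sin(r)cos(2*r) = [sin(3*r) + sin(-r)]/2.
An antiderivative is F(r) = cos(r)/2 - cos(3*r)/6.
Then F(pi/2) - F(0) = (0) - (1/3) = -1/3.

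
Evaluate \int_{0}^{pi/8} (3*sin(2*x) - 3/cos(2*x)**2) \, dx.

-3*sqrt(2)/4

An antiderivative is F(x) = -3*cos(2*x)/2 - 3*tan(2*x)/2.
Then F(pi/8) - F(0) = (-3/2 - 3*sqrt(2)/4) - (-3/2) = -3*sqrt(2)/4.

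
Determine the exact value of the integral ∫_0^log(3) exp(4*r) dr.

Let u = exp(r), so du = exp(r) dr. When r = 0, u = 1; when r = log(3), u = 3.
The integral becomes ∫ u**3 du from 1 to 3, with antiderivative u**4/4.
Back in r: F(r) = exp(4*r)/4.
Then F(log(3)) - F(0) = (81/4) - (1/4) = 20.

20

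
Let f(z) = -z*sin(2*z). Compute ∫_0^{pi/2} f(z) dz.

-pi/4

Integrate by parts once (u = z, dv = -sin(2*z) dz).
An antiderivative is F(z) = z*cos(2*z)/2 - sin(2*z)/4.
Then F(pi/2) - F(0) = (-pi/4) - (0) = -pi/4.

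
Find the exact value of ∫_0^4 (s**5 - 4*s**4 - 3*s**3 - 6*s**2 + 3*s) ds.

-6488/15

By the power rule, an antiderivative is F(s) = s**6/6 - 4*s**5/5 - 3*s**4/4 - 2*s**3 + 3*s**2/2.
Then F(4) - F(0) = (-6488/15) - (0) = -6488/15.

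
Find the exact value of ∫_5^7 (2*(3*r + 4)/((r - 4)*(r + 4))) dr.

2*log(11)

Factor the denominator: r**2 - 16 = (r + 4)(r - 4).
Partial fractions: 2*(3*r + 4)/((r - 4)*(r + 4)) = 2/(r + 4) + 4/(r - 4).
An antiderivative is F(r) = 4*log(r - 4) + 2*log(r + 4).
Then F(7) - F(5) = (4*log(3) + 2*log(11)) - (log(81)) = 2*log(11).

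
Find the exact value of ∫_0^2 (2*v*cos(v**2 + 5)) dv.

sin(9) - sin(5)

Let u = v**2 + 5, so du = 2*v dv. When v = 0, u = 5; when v = 2, u = 9.
The integral becomes ∫ cos(u) du from 5 to 9, with antiderivative sin(u).
Back in v: F(v) = sin(v**2 + 5).
Then F(2) - F(0) = (sin(9)) - (sin(5)) = sin(9) - sin(5).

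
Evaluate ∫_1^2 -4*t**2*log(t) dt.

28/9 - 32*log(2)/3

Integrate by parts once (u = ln t, dv = -4*t**2 dt).
An antiderivative is F(t) = -4*t**3*(3*log(t) - 1)/9.
Then F(2) - F(1) = (32/9 - 32*log(2)/3) - (4/9) = 28/9 - 32*log(2)/3.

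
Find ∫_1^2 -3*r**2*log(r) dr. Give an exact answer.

Integrate by parts once (u = ln r, dv = -3*r**2 dr).
An antiderivative is F(r) = -r**3*(3*log(r) - 1)/3.
Then F(2) - F(1) = (8/3 - 8*log(2)) - (1/3) = 7/3 - 8*log(2).

7/3 - 8*log(2)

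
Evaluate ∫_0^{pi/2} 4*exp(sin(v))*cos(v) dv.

-4 + 4*E

Let u = sin(v), so du = cos(v) dv. When v = 0, u = 0; when v = pi/2, u = 1.
The integral becomes 4·∫ exp(u) du from 0 to 1, with antiderivative 4*exp(u).
Back in v: F(v) = 4*exp(sin(v)).
Then F(pi/2) - F(0) = (4*E) - (4) = -4 + 4*E.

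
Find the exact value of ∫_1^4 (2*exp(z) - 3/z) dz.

An antiderivative is F(z) = 2*exp(z) - 3*log(z).
Then F(4) - F(1) = (-log(64) + 2*exp(4)) - (2*exp(1)) = -2*exp(1) - 6*log(2) + 2*exp(4).

-2*exp(1) - 6*log(2) + 2*exp(4)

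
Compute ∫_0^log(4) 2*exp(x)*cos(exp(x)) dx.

-2*sin(1) + 2*sin(4)

Let u = exp(x), so du = exp(x) dx. When x = 0, u = 1; when x = log(4), u = 4.
The integral becomes 2·∫ cos(u) du from 1 to 4, with antiderivative 2*sin(u).
Back in x: F(x) = 2*sin(exp(x)).
Then F(log(4)) - F(0) = (2*sin(4)) - (2*sin(1)) = -2*sin(1) + 2*sin(4).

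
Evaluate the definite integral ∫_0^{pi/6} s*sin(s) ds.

-sqrt(3)*pi/12 + 1/2

Integrate by parts once (u = s, dv = sin(s) ds).
An antiderivative is F(s) = -s*cos(s) + sin(s).
Then F(pi/6) - F(0) = (-sqrt(3)*pi/12 + 1/2) - (0) = -sqrt(3)*pi/12 + 1/2.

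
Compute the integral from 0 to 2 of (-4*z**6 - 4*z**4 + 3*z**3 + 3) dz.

-2826/35

By the power rule, an antiderivative is F(z) = -4*z**7/7 - 4*z**5/5 + 3*z**4/4 + 3*z.
Then F(2) - F(0) = (-2826/35) - (0) = -2826/35.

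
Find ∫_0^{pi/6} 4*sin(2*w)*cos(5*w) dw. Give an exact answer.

Use the identity sin(2*w)cos(5*w) = [sin(7*w) + sin(-3*w)]/2.
An antiderivative is F(w) = 2*cos(3*w)/3 - 2*cos(7*w)/7.
Then F(pi/6) - F(0) = (sqrt(3)/7) - (8/21) = -8/21 + sqrt(3)/7.

-8/21 + sqrt(3)/7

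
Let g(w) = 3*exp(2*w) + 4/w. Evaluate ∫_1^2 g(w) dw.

-3*exp(2)/2 + log(16) + 3*exp(4)/2

An antiderivative is F(w) = 3*exp(2*w)/2 + 4*log(w).
Then F(2) - F(1) = (log(16) + 3*exp(4)/2) - (3*exp(2)/2) = -3*exp(2)/2 + log(16) + 3*exp(4)/2.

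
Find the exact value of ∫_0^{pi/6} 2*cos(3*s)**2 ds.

Use the identity cos^2(3*s) = (1 + cos(6*s))/2.
An antiderivative is F(s) = s + sin(6*s)/6.
Then F(pi/6) - F(0) = (pi/6) - (0) = pi/6.

pi/6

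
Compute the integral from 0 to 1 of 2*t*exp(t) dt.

2

Integrate by parts once (u = t, dv = 2*exp(t) dt).
An antiderivative is F(t) = (2*t - 2)*exp(t).
Then F(1) - F(0) = (0) - (-2) = 2.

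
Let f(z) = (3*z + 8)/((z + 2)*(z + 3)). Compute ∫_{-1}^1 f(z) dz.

Factor the denominator: z**2 + 5*z + 6 = (z + 3)(z + 2).
Partial fractions: (3*z + 8)/((z + 2)*(z + 3)) = 1/(z + 3) + 2/(z + 2).
An antiderivative is F(z) = 2*log(z + 2) + log(z + 3).
Then F(1) - F(-1) = (log(36)) - (log(2)) = log(18).

log(18)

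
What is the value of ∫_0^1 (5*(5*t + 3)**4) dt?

Let u = 5*t + 3, so du = 5 dt. When t = 0, u = 3; when t = 1, u = 8.
The integral becomes ∫ u**4 du from 3 to 8, with antiderivative u**5/5.
Back in t: F(t) = (5*t + 3)**5/5.
Then F(1) - F(0) = (32768/5) - (243/5) = 6505.

6505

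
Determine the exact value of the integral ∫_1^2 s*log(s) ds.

-3/4 + log(4)

Integrate by parts once (u = ln s, dv = s ds).
An antiderivative is F(s) = s**2*(2*log(s) - 1)/4.
Then F(2) - F(1) = (-1 + log(4)) - (-1/4) = -3/4 + log(4).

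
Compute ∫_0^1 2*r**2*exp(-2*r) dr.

Integrate by parts twice (u = r^2, dv = 2*exp(-2*r) dr).
An antiderivative is F(r) = (-2*r**2 - 2*r - 1)*exp(-2*r)/2.
Then F(1) - F(0) = (-5*exp(-2)/2) - (-1/2) = (-5 + exp(2))*exp(-2)/2.

(-5 + exp(2))*exp(-2)/2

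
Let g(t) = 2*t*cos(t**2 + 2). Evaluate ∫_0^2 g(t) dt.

-sin(2) + sin(6)

Let u = t**2 + 2, so du = 2*t dt. When t = 0, u = 2; when t = 2, u = 6.
The integral becomes ∫ cos(u) du from 2 to 6, with antiderivative sin(u).
Back in t: F(t) = sin(t**2 + 2).
Then F(2) - F(0) = (sin(6)) - (sin(2)) = -sin(2) + sin(6).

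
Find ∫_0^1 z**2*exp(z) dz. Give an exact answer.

Integrate by parts twice (u = z^2, dv = exp(z) dz).
An antiderivative is F(z) = (z**2 - 2*z + 2)*exp(z).
Then F(1) - F(0) = (E) - (2) = -2 + E.

-2 + E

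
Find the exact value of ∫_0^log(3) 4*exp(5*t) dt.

968/5

Let u = exp(t), so du = exp(t) dt. When t = 0, u = 1; when t = log(3), u = 3.
The integral becomes 4·∫ u**4 du from 1 to 3, with antiderivative 4*u**5/5.
Back in t: F(t) = 4*exp(5*t)/5.
Then F(log(3)) - F(0) = (972/5) - (4/5) = 968/5.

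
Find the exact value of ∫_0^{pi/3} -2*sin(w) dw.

-1

An antiderivative is F(w) = 2*cos(w).
Then F(pi/3) - F(0) = (1) - (2) = -1.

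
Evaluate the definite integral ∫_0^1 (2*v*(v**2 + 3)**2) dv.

Let u = v**2 + 3, so du = 2*v dv. When v = 0, u = 3; when v = 1, u = 4.
The integral becomes ∫ u**2 du from 3 to 4, with antiderivative u**3/3.
Back in v: F(v) = (v**2 + 3)**3/3.
Then F(1) - F(0) = (64/3) - (9) = 37/3.

37/3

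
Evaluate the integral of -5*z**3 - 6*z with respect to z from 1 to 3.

-124

By the power rule, an antiderivative is F(z) = -5*z**4/4 - 3*z**2.
Then F(3) - F(1) = (-513/4) - (-17/4) = -124.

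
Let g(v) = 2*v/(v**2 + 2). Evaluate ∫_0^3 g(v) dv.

log(11/2)

Let u = v**2 + 2, so du = 2*v dv. When v = 0, u = 2; when v = 3, u = 11.
The integral becomes ∫ 1/u du from 2 to 11, with antiderivative log(u).
Back in v: F(v) = log(v**2 + 2).
Then F(3) - F(0) = (log(11)) - (log(2)) = log(11/2).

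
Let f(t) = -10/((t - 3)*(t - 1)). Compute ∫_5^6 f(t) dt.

-5*log(3) - 5*log(2) + 5*log(5)

Factor the denominator: t**2 - 4*t + 3 = (t - 1)(t - 3).
Partial fractions: -10/((t - 3)*(t - 1)) = 5/(t - 1) - 5/(t - 3).
An antiderivative is F(t) = -5*log(t - 3) + 5*log(t - 1).
Then F(6) - F(5) = (-5*log(3) + 5*log(5)) - (log(32)) = -5*log(3) - 5*log(2) + 5*log(5).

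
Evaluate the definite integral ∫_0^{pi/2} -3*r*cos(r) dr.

Integrate by parts once (u = r, dv = -3*cos(r) dr).
An antiderivative is F(r) = -3*r*sin(r) - 3*cos(r).
Then F(pi/2) - F(0) = (-3*pi/2) - (-3) = 3 - 3*pi/2.

3 - 3*pi/2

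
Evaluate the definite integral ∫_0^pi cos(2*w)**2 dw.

pi/2

Use the identity cos^2(2*w) = (1 + cos(4*w))/2.
An antiderivative is F(w) = w/2 + sin(4*w)/8.
Then F(pi) - F(0) = (pi/2) - (0) = pi/2.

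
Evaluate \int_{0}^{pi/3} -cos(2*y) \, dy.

-sqrt(3)/4

An antiderivative is F(y) = -sin(2*y)/2.
Then F(pi/3) - F(0) = (-sqrt(3)/4) - (0) = -sqrt(3)/4.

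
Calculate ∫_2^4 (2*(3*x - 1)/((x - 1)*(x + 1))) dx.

-2*log(3) + 4*log(5)

Factor the denominator: x**2 - 1 = (x + 1)(x - 1).
Partial fractions: 2*(3*x - 1)/((x - 1)*(x + 1)) = 4/(x + 1) + 2/(x - 1).
An antiderivative is F(x) = 2*log(x - 1) + 4*log(x + 1).
Then F(4) - F(2) = (2*log(3) + 4*log(5)) - (log(81)) = -2*log(3) + 4*log(5).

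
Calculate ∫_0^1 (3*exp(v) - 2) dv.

-5 + 3*E

An antiderivative is F(v) = -2*v + 3*exp(v).
Then F(1) - F(0) = (-2 + 3*E) - (3) = -5 + 3*E.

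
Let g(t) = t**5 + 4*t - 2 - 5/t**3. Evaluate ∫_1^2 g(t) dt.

101/8

By the power rule, an antiderivative is F(t) = t**6/6 + 2*t**2 - 2*t + 5/(2*t**2).
Then F(2) - F(1) = (367/24) - (8/3) = 101/8.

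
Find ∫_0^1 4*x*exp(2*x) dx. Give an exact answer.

Integrate by parts once (u = x, dv = 4*exp(2*x) dx).
An antiderivative is F(x) = (2*x - 1)*exp(2*x).
Then F(1) - F(0) = (exp(2)) - (-1) = 1 + exp(2).

1 + exp(2)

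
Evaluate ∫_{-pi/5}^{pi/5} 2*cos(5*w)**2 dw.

2*pi/5

Use the identity cos^2(5*w) = (1 + cos(10*w))/2.
An antiderivative is F(w) = w + sin(10*w)/10.
Then F(pi/5) - F(-pi/5) = (pi/5) - (-pi/5) = 2*pi/5.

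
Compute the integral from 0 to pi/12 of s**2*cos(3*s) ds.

Integrate by parts twice (u = s^2, dv = cos(3*s) ds).
An antiderivative is F(s) = s**2*sin(3*s)/3 + 2*s*cos(3*s)/9 - 2*sin(3*s)/27.
Then F(pi/12) - F(0) = (sqrt(2)*(-32 + pi**2 + 8*pi)/864) - (0) = sqrt(2)*(-32 + pi**2 + 8*pi)/864.

sqrt(2)*(-32 + pi**2 + 8*pi)/864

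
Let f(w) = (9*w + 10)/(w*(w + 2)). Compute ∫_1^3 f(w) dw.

log(3) + 4*log(5)

Factor the denominator: w**2 + 2*w = (w + 2)w.
Partial fractions: (9*w + 10)/(w*(w + 2)) = 4/(w + 2) + 5/w.
An antiderivative is F(w) = 5*log(w) + 4*log(w + 2).
Then F(3) - F(1) = (5*log(3) + 4*log(5)) - (log(81)) = log(3) + 4*log(5).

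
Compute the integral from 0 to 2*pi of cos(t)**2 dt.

pi

Use the identity cos^2(t) = (1 + cos(2*t))/2.
An antiderivative is F(t) = t/2 + sin(2*t)/4.
Then F(2*pi) - F(0) = (pi) - (0) = pi.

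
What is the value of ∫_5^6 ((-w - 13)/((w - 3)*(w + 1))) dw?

-7*log(3) + log(2) + 3*log(7)

Factor the denominator: w**2 - 2*w - 3 = (w + 1)(w - 3).
Partial fractions: (-w - 13)/((w - 3)*(w + 1)) = 3/(w + 1) - 4/(w - 3).
An antiderivative is F(w) = -4*log(w - 3) + 3*log(w + 1).
Then F(6) - F(5) = (-4*log(3) + 3*log(7)) - (log(27/2)) = -7*log(3) + log(2) + 3*log(7).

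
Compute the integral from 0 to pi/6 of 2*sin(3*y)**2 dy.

Use the identity sin^2(3*y) = (1 - cos(6*y))/2.
An antiderivative is F(y) = y - sin(6*y)/6.
Then F(pi/6) - F(0) = (pi/6) - (0) = pi/6.

pi/6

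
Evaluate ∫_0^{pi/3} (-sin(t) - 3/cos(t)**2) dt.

-3*sqrt(3) - 1/2

An antiderivative is F(t) = cos(t) - 3*tan(t).
Then F(pi/3) - F(0) = (1/2 - 3*sqrt(3)) - (1) = -3*sqrt(3) - 1/2.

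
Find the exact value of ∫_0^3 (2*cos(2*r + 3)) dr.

Let u = 2*r + 3, so du = 2 dr. When r = 0, u = 3; when r = 3, u = 9.
The integral becomes ∫ cos(u) du from 3 to 9, with antiderivative sin(u).
Back in r: F(r) = sin(2*r + 3).
Then F(3) - F(0) = (sin(9)) - (sin(3)) = -sin(3) + sin(9).

-sin(3) + sin(9)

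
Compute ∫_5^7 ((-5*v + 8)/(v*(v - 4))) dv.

Factor the denominator: v**2 - 4*v = v(v - 4).
Partial fractions: (-5*v + 8)/(v*(v - 4)) = -2/v - 3/(v - 4).
An antiderivative is F(v) = -2*log(v) - 3*log(v - 4).
Then F(7) - F(5) = (-2*log(7) - 3*log(3)) - (-log(25)) = -2*log(7) - 3*log(3) + 2*log(5).

-2*log(7) - 3*log(3) + 2*log(5)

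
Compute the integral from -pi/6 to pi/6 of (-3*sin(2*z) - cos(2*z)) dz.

-sqrt(3)/2

An antiderivative is F(z) = -sin(2*z)/2 + 3*cos(2*z)/2.
Then F(pi/6) - F(-pi/6) = (3/4 - sqrt(3)/4) - (sqrt(3)/4 + 3/4) = -sqrt(3)/2.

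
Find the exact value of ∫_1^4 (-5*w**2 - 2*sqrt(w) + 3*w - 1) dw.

By the power rule, an antiderivative is F(w) = -4*w**(3/2)/3 - 5*w**3/3 + 3*w**2/2 - w.
Then F(4) - F(1) = (-292/3) - (-5/2) = -569/6.

-569/6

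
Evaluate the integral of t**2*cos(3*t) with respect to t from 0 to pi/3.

Integrate by parts twice (u = t^2, dv = cos(3*t) dt).
An antiderivative is F(t) = t**2*sin(3*t)/3 + 2*t*cos(3*t)/9 - 2*sin(3*t)/27.
Then F(pi/3) - F(0) = (-2*pi/27) - (0) = -2*pi/27.

-2*pi/27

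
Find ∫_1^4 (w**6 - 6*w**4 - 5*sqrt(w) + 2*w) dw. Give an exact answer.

115972/105

By the power rule, an antiderivative is F(w) = w**7/7 - 6*w**5/5 - 10*w**(3/2)/3 + w**2.
Then F(4) - F(1) = (115616/105) - (-356/105) = 115972/105.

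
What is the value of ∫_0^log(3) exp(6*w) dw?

364/3

Let u = exp(w), so du = exp(w) dw. When w = 0, u = 1; when w = log(3), u = 3.
The integral becomes ∫ u**5 du from 1 to 3, with antiderivative u**6/6.
Back in w: F(w) = exp(6*w)/6.
Then F(log(3)) - F(0) = (243/2) - (1/6) = 364/3.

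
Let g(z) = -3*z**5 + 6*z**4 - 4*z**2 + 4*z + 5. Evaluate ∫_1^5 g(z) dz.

By the power rule, an antiderivative is F(z) = -z**6/2 + 6*z**5/5 - 4*z**3/3 + 2*z**2 + 5*z.
Then F(5) - F(1) = (-24925/6) - (191/30) = -62408/15.

-62408/15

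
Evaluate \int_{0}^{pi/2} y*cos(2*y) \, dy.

Integrate by parts once (u = y, dv = cos(2*y) dy).
An antiderivative is F(y) = y*sin(2*y)/2 + cos(2*y)/4.
Then F(pi/2) - F(0) = (-1/4) - (1/4) = -1/2.

-1/2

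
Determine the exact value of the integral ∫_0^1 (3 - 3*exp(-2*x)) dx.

An antiderivative is F(x) = 3*x + 3*exp(-2*x)/2.
Then F(1) - F(0) = (3*exp(-2)/2 + 3) - (3/2) = 3*exp(-2)/2 + 3/2.

3*exp(-2)/2 + 3/2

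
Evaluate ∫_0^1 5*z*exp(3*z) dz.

Integrate by parts once (u = z, dv = 5*exp(3*z) dz).
An antiderivative is F(z) = (15*z - 5)*exp(3*z)/9.
Then F(1) - F(0) = (10*exp(3)/9) - (-5/9) = 5/9 + 10*exp(3)/9.

5/9 + 10*exp(3)/9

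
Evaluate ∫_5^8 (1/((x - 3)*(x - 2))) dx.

Factor the denominator: x**2 - 5*x + 6 = (x - 2)(x - 3).
Partial fractions: 1/((x - 3)*(x - 2)) = -1/(x - 2) + 1/(x - 3).
An antiderivative is F(x) = log(x - 3) - log(x - 2).
Then F(8) - F(5) = (log(5/6)) - (log(2/3)) = log(5/4).

log(5/4)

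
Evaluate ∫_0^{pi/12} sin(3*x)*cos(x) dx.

5/16 - sqrt(3)/8

Use the identity sin(3*x)cos(x) = [sin(4*x) + sin(2*x)]/2.
An antiderivative is F(x) = -cos(2*x)/4 - cos(4*x)/8.
Then F(pi/12) - F(0) = (-sqrt(3)/8 - 1/16) - (-3/8) = 5/16 - sqrt(3)/8.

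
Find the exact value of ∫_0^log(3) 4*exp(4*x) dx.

80

Let u = exp(x), so du = exp(x) dx. When x = 0, u = 1; when x = log(3), u = 3.
The integral becomes 4·∫ u**3 du from 1 to 3, with antiderivative u**4.
Back in x: F(x) = exp(4*x).
Then F(log(3)) - F(0) = (81) - (1) = 80.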